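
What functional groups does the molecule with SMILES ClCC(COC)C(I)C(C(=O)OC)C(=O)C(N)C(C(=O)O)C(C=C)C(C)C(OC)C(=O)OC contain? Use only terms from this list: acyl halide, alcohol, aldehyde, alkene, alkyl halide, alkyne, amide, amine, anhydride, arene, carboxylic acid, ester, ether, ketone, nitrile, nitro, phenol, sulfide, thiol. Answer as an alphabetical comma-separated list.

alkene, alkyl halide, amine, carboxylic acid, ester, ether, ketone

halogen on an sp³ carbon → alkyl halide.
pendant –CH2OCH3: C–O–C linkage → ether.
halogen on an sp³ carbon → alkyl halide.
pendant –COOCH3: carbonyl C bonded to C and –OCH3 → ester.
–C(=O)– with carbon on both sides → ketone.
–NH2 on an sp³ carbon with no adjacent C=O → amine.
pendant –COOH: carbonyl C bonded to C and –OH → carboxylic acid.
pendant –CH=CH2: C=C double bond → alkene.
pendant –OCH3: C–O–C with sp³ C, no adjacent C=O → ether.
–C(=O)OCH3: carbonyl C bonded to C and to –OCH3 → ester (not ketone + ether).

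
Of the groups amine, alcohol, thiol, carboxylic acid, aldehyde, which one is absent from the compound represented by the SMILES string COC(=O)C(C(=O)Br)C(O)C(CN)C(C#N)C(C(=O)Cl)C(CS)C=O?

aldehyde: present (CHO — terminal –CHO: carbonyl C bonded to H and C → aldehyde).
thiol: present (CH(CH2SH) — pendant –CH2SH → thiol).
amine: present (CH(CH2NH2) — pendant –CH2NH2: N on sp³ C, no adjacent C=O → amine).
alcohol: present (CH(OH) — –OH on an sp³ carbon → alcohol (secondary)).
carboxylic acid: absent. In CH3OOC, the acyl oxygen is bonded to carbon (–O–C), not to H, so this is an ester.

carboxylic acid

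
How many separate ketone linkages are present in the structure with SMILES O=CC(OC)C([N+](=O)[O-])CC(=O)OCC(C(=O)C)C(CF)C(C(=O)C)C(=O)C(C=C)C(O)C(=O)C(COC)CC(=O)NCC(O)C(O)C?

4

Taking each segment in turn:
  OHC: terminal –CHO: carbonyl C bonded to H and C → aldehyde.
  CH(OCH3): pendant –OCH3: C–O–C with sp³ C, no adjacent C=O → ether.
  CH(NO2): –NO2 on an sp³ carbon → nitro (the N=O is not a carbonyl).
  CH2COOCH2: –C(=O)–O–C with C on the carbonyl side → ester.
  CH(COCH3): pendant –COCH3: carbonyl C bonded to two carbons → ketone.
  CH(CH2F): pendant –CH2X: halogen on sp³ carbon → alkyl halide.
  CH(COCH3): pendant –COCH3: carbonyl C bonded to two carbons → ketone.
  CO: –C(=O)– with carbon on both sides → ketone.
  CH(CH=CH2): pendant –CH=CH2: C=C double bond → alkene.
  CH(OH): –OH on an sp³ carbon → alcohol (secondary).
  CO: –C(=O)– with carbon on both sides → ketone.
  CH(CH2OCH3): pendant –CH2OCH3: C–O–C linkage → ether.
  CH2CONHCH2: –C(=O)–N– linkage → amide (the N is not an amine).
  CH(OH): –OH on an sp³ carbon → alcohol (secondary).
  CH(OH): –OH on an sp³ carbon → alcohol (secondary).
Ketone appears at: CH(COCH3), CH(COCH3), CO, CO → 4.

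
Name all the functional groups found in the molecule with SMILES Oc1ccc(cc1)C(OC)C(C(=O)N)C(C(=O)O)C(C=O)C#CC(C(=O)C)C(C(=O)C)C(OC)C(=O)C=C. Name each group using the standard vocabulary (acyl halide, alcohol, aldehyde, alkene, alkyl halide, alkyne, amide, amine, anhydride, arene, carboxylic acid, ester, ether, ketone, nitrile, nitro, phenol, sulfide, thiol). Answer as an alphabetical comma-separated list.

aldehyde, alkene, alkyne, amide, arene, carboxylic acid, ether, ketone, phenol

Reading the structure from left to right:
  HOC6H4: –OH attached directly to an aromatic ring → phenol (not alcohol); the ring itself is an arene.
  CH(OCH3): pendant –OCH3: C–O–C with sp³ C, no adjacent C=O → ether.
  CH(CONH2): pendant –CONH2: carbonyl C bonded to C and N → amide.
  CH(COOH): pendant –COOH: carbonyl C bonded to C and –OH → carboxylic acid.
  CH(CHO): pendant –CHO: carbonyl C bonded to C and H → aldehyde.
  C≡C: C≡C triple bond → alkyne.
  CH(COCH3): pendant –COCH3: carbonyl C bonded to two carbons → ketone.
  CH(COCH3): pendant –COCH3: carbonyl C bonded to two carbons → ketone.
  CH(OCH3): pendant –OCH3: C–O–C with sp³ C, no adjacent C=O → ether.
  CO: –C(=O)– with carbon on both sides → ketone.
  CH=CH2: C=C double bond → alkene.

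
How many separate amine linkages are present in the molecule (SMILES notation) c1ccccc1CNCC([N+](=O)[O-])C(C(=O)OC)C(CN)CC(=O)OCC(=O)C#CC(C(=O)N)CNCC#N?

Taking each segment in turn:
  C6H5: C6H5– phenyl ring → arene.
  CH2NHCH2: C–N–C with sp³ carbons and no adjacent C=O → amine (secondary).
  CH(NO2): –NO2 on an sp³ carbon → nitro (the N=O is not a carbonyl).
  CH(COOCH3): pendant –COOCH3: carbonyl C bonded to C and –OCH3 → ester.
  CH(CH2NH2): pendant –CH2NH2: N on sp³ C, no adjacent C=O → amine.
  CH2COOCH2: –C(=O)–O–C with C on the carbonyl side → ester.
  CO: –C(=O)– with carbon on both sides → ketone.
  C≡C: C≡C triple bond → alkyne.
  CH(CONH2): pendant –CONH2: carbonyl C bonded to C and N → amide.
  CH2NHCH2: C–N–C with sp³ carbons and no adjacent C=O → amine (secondary).
  CN: –C≡N: carbon triple-bonded to nitrogen → nitrile.
Amine appears at: CH2NHCH2, CH(CH2NH2), CH2NHCH2 → 3.

3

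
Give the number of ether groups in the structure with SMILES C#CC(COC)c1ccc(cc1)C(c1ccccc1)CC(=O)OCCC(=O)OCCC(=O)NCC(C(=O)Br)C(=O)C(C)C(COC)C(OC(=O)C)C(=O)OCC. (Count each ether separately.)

C≡C triple bond → alkyne.
pendant –CH2OCH3: C–O–C linkage → ether.
para-disubstituted benzene ring → arene.
pendant –C6H5: benzene ring → arene.
–C(=O)–O–C with C on the carbonyl side → ester.
–C(=O)–O–C with C on the carbonyl side → ester.
–C(=O)–N– linkage → amide (the N is not an amine).
pendant –C(=O)X: carbonyl C bonded to C and halogen → acyl halide.
–C(=O)– with carbon on both sides → ketone.
pendant –CH2OCH3: C–O–C linkage → ether.
pendant –OC(=O)CH3: an acyloxy group → ester.
–C(=O)OCH2CH3: carbonyl C bonded to C and to –OEt → ester.
Ether appears at: CH(CH2OCH3), CH(CH2OCH3) → 2.

2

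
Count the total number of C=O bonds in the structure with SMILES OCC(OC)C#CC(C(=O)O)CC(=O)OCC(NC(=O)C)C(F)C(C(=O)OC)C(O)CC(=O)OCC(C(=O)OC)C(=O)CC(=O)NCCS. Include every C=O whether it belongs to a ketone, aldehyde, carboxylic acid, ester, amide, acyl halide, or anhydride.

8

CH(COOH): carboxylic acid, 1 C=O (running total 1).
CH2COOCH2: ester, 1 C=O (running total 2).
CH(NHCOCH3): amide, 1 C=O (running total 3).
CH(COOCH3): ester, 1 C=O (running total 4).
CH2COOCH2: ester, 1 C=O (running total 5).
CH(COOCH3): ester, 1 C=O (running total 6).
CO: ketone, 1 C=O (running total 7).
CH2CONHCH2: amide, 1 C=O (running total 8).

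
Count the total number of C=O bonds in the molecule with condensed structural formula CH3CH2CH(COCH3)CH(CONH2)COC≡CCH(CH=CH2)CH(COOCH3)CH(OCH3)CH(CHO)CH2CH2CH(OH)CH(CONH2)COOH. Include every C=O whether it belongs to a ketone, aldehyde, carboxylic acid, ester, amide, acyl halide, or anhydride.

7

CH(COCH3): ketone, 1 C=O (running total 1).
CH(CONH2): amide, 1 C=O (running total 2).
CO: ketone, 1 C=O (running total 3).
CH(COOCH3): ester, 1 C=O (running total 4).
CH(CHO): aldehyde, 1 C=O (running total 5).
CH(CONH2): amide, 1 C=O (running total 6).
COOH: carboxylic acid, 1 C=O (running total 7).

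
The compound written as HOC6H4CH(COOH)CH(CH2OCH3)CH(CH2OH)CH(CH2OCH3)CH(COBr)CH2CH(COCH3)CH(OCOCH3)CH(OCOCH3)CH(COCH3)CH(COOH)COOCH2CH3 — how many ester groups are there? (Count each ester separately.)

3

–OH attached directly to an aromatic ring → phenol (not alcohol); the ring itself is an arene.
pendant –COOH: carbonyl C bonded to C and –OH → carboxylic acid.
pendant –CH2OCH3: C–O–C linkage → ether.
pendant –CH2OH on an sp³ backbone C → alcohol.
pendant –CH2OCH3: C–O–C linkage → ether.
pendant –C(=O)X: carbonyl C bonded to C and halogen → acyl halide.
pendant –COCH3: carbonyl C bonded to two carbons → ketone.
pendant –OC(=O)CH3: an acyloxy group → ester.
pendant –OC(=O)CH3: an acyloxy group → ester.
pendant –COCH3: carbonyl C bonded to two carbons → ketone.
pendant –COOH: carbonyl C bonded to C and –OH → carboxylic acid.
–C(=O)OCH2CH3: carbonyl C bonded to C and to –OEt → ester.
Ester appears at: CH(OCOCH3), CH(OCOCH3), COOCH2CH3 → 3.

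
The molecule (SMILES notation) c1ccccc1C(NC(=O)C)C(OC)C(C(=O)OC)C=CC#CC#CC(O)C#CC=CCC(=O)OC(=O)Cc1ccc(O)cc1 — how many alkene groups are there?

2

Taking each segment in turn:
  C6H5: C6H5– phenyl ring → arene.
  CH(NHCOCH3): pendant –NHC(=O)CH3: N bonded to a carbonyl → amide (not amine).
  CH(OCH3): pendant –OCH3: C–O–C with sp³ C, no adjacent C=O → ether.
  CH(COOCH3): pendant –COOCH3: carbonyl C bonded to C and –OCH3 → ester.
  CH=CH: C=C double bond → alkene.
  C≡C: C≡C triple bond → alkyne.
  C≡C: C≡C triple bond → alkyne.
  CH(OH): –OH on an sp³ carbon → alcohol (secondary).
  C≡C: C≡C triple bond → alkyne.
  CH=CH: C=C double bond → alkene.
  CH2CO-O-COCH2: two acyl groups sharing one oxygen, –C(=O)–O–C(=O)– → anhydride.
  C6H4OH: –OH attached directly to an aromatic ring → phenol (not alcohol); the ring itself is an arene.
Alkene appears at: CH=CH, CH=CH → 2.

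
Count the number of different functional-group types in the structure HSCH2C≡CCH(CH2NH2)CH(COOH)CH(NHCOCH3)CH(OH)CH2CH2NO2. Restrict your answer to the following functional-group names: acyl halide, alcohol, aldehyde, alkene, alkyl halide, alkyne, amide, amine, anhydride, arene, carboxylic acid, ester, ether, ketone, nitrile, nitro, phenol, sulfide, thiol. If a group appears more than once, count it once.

Reading the structure from left to right:
  HSCH2: –SH on an sp³ carbon → thiol.
  C≡C: C≡C triple bond → alkyne.
  CH(CH2NH2): pendant –CH2NH2: N on sp³ C, no adjacent C=O → amine.
  CH(COOH): pendant –COOH: carbonyl C bonded to C and –OH → carboxylic acid.
  CH(NHCOCH3): pendant –NHC(=O)CH3: N bonded to a carbonyl → amide (not amine).
  CH(OH): –OH on an sp³ carbon → alcohol (secondary).
  CH2NO2: –NO2 on carbon → nitro group.
Distinct types present: alcohol, alkyne, amide, amine, carboxylic acid, nitro, thiol.

7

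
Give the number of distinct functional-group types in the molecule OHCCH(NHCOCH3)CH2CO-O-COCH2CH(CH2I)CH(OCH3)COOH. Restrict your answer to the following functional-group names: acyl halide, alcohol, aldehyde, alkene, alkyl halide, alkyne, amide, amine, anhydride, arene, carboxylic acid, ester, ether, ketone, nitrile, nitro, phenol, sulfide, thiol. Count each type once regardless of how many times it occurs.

6

Taking each segment in turn:
  OHC: terminal –CHO: carbonyl C bonded to H and C → aldehyde.
  CH(NHCOCH3): pendant –NHC(=O)CH3: N bonded to a carbonyl → amide (not amine).
  CH2CO-O-COCH2: two acyl groups sharing one oxygen, –C(=O)–O–C(=O)– → anhydride.
  CH(CH2I): pendant –CH2X: halogen on sp³ carbon → alkyl halide.
  CH(OCH3): pendant –OCH3: C–O–C with sp³ C, no adjacent C=O → ether.
  COOH: –COOH: carbonyl C bonded to –OH and C → carboxylic acid (the –OH is not a separate alcohol).
Distinct types present: aldehyde, alkyl halide, amide, anhydride, carboxylic acid, ether.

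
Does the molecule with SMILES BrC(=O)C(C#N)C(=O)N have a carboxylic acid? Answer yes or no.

no

Taking each segment in turn:
  BrCO: –C(=O)Br: carbonyl C bonded to C and to a halogen → acyl halide (not alkyl halide).
  CH(CN): pendant –C≡N: nitrile.
  CONH2: –C(=O)NH2: carbonyl C bonded to C and to N → amide (the N is not a separate amine).
In CONH2, the carbonyl is bonded to nitrogen, not to –OH; that is an amide.
The groups actually present are: acyl halide, amide, nitrile.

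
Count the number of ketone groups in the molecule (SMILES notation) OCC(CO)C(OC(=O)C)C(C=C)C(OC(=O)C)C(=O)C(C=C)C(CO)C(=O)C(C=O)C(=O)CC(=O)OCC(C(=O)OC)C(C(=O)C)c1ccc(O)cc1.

4

Working along the chain:
  HOCH2: HO– on an sp³ carbon → alcohol.
  CH(CH2OH): pendant –CH2OH on an sp³ backbone C → alcohol.
  CH(OCOCH3): pendant –OC(=O)CH3: an acyloxy group → ester.
  CH(CH=CH2): pendant –CH=CH2: C=C double bond → alkene.
  CH(OCOCH3): pendant –OC(=O)CH3: an acyloxy group → ester.
  CO: –C(=O)– with carbon on both sides → ketone.
  CH(CH=CH2): pendant –CH=CH2: C=C double bond → alkene.
  CH(CH2OH): pendant –CH2OH on an sp³ backbone C → alcohol.
  CO: –C(=O)– with carbon on both sides → ketone.
  CH(CHO): pendant –CHO: carbonyl C bonded to C and H → aldehyde.
  CO: –C(=O)– with carbon on both sides → ketone.
  CH2COOCH2: –C(=O)–O–C with C on the carbonyl side → ester.
  CH(COOCH3): pendant –COOCH3: carbonyl C bonded to C and –OCH3 → ester.
  CH(COCH3): pendant –COCH3: carbonyl C bonded to two carbons → ketone.
  C6H4OH: –OH attached directly to an aromatic ring → phenol (not alcohol); the ring itself is an arene.
Ketone appears at: CO, CO, CO, CH(COCH3) → 4.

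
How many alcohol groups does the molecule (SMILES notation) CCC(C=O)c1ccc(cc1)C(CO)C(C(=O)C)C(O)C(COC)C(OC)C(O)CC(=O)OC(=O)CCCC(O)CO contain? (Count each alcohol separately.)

5

Taking each segment in turn:
  CH(CHO): pendant –CHO: carbonyl C bonded to C and H → aldehyde.
  C6H4: para-disubstituted benzene ring → arene.
  CH(CH2OH): pendant –CH2OH on an sp³ backbone C → alcohol.
  CH(COCH3): pendant –COCH3: carbonyl C bonded to two carbons → ketone.
  CH(OH): –OH on an sp³ carbon → alcohol (secondary).
  CH(CH2OCH3): pendant –CH2OCH3: C–O–C linkage → ether.
  CH(OCH3): pendant –OCH3: C–O–C with sp³ C, no adjacent C=O → ether.
  CH(OH): –OH on an sp³ carbon → alcohol (secondary).
  CH2CO-O-COCH2: two acyl groups sharing one oxygen, –C(=O)–O–C(=O)– → anhydride.
  CH(OH): –OH on an sp³ carbon → alcohol (secondary).
  CH2OH: –OH on an sp³ carbon → alcohol.
Alcohol appears at: CH(CH2OH), CH(OH), CH(OH), CH(OH), CH2OH → 5.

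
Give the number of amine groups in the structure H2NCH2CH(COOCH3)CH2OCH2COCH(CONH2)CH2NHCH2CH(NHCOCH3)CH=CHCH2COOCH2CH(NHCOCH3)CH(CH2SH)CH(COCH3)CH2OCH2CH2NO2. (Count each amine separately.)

2

Working along the chain:
  H2NCH2: –NH2 on an sp³ carbon with no adjacent C=O → amine.
  CH(COOCH3): pendant –COOCH3: carbonyl C bonded to C and –OCH3 → ester.
  CH2OCH2: C–O–C with sp³ carbons on both sides and no adjacent C=O → ether.
  CO: –C(=O)– with carbon on both sides → ketone.
  CH(CONH2): pendant –CONH2: carbonyl C bonded to C and N → amide.
  CH2NHCH2: C–N–C with sp³ carbons and no adjacent C=O → amine (secondary).
  CH(NHCOCH3): pendant –NHC(=O)CH3: N bonded to a carbonyl → amide (not amine).
  CH=CH: C=C double bond → alkene.
  CH2COOCH2: –C(=O)–O–C with C on the carbonyl side → ester.
  CH(NHCOCH3): pendant –NHC(=O)CH3: N bonded to a carbonyl → amide (not amine).
  CH(CH2SH): pendant –CH2SH → thiol.
  CH(COCH3): pendant –COCH3: carbonyl C bonded to two carbons → ketone.
  CH2OCH2: C–O–C with sp³ carbons on both sides and no adjacent C=O → ether.
  CH2NO2: –NO2 on carbon → nitro group.
Amine appears at: H2NCH2, CH2NHCH2 → 2.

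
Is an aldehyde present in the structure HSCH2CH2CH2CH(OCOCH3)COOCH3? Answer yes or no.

no

Working along the chain:
  HSCH2: –SH on an sp³ carbon → thiol.
  CH(OCOCH3): pendant –OC(=O)CH3: an acyloxy group → ester.
  COOCH3: –C(=O)OCH3: carbonyl C bonded to C and to –OCH3 → ester (not ketone + ether).
The groups actually present are: ester, thiol.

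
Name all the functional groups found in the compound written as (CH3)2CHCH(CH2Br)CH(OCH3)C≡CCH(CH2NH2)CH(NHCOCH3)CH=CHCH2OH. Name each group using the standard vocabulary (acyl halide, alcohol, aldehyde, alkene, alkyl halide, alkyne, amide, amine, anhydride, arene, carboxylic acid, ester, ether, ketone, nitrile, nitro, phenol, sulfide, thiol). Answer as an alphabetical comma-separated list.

pendant –CH2X: halogen on sp³ carbon → alkyl halide.
pendant –OCH3: C–O–C with sp³ C, no adjacent C=O → ether.
C≡C triple bond → alkyne.
pendant –CH2NH2: N on sp³ C, no adjacent C=O → amine.
pendant –NHC(=O)CH3: N bonded to a carbonyl → amide (not amine).
C=C double bond → alkene.
–OH on an sp³ carbon → alcohol.

alcohol, alkene, alkyl halide, alkyne, amide, amine, ether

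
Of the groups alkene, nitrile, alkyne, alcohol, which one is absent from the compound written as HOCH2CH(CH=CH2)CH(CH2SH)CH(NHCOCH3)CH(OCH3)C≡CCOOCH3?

nitrile

alkene: present (CH(CH=CH2) — pendant –CH=CH2: C=C double bond → alkene).
alcohol: present (HOCH2 — HO– on an sp³ carbon → alcohol).
alkyne: present (C≡C — C≡C triple bond → alkyne).
nitrile: absent. In C≡C, the triple bond is C≡C, not C≡N.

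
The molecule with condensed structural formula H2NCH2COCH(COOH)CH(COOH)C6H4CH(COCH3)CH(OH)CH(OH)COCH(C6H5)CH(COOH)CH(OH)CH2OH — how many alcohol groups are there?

Reading the structure from left to right:
  H2NCH2: –NH2 on an sp³ carbon with no adjacent C=O → amine.
  CO: –C(=O)– with carbon on both sides → ketone.
  CH(COOH): pendant –COOH: carbonyl C bonded to C and –OH → carboxylic acid.
  CH(COOH): pendant –COOH: carbonyl C bonded to C and –OH → carboxylic acid.
  C6H4: para-disubstituted benzene ring → arene.
  CH(COCH3): pendant –COCH3: carbonyl C bonded to two carbons → ketone.
  CH(OH): –OH on an sp³ carbon → alcohol (secondary).
  CH(OH): –OH on an sp³ carbon → alcohol (secondary).
  CO: –C(=O)– with carbon on both sides → ketone.
  CH(C6H5): pendant –C6H5: benzene ring → arene.
  CH(COOH): pendant –COOH: carbonyl C bonded to C and –OH → carboxylic acid.
  CH(OH): –OH on an sp³ carbon → alcohol (secondary).
  CH2OH: –OH on an sp³ carbon → alcohol.
Alcohol appears at: CH(OH), CH(OH), CH(OH), CH2OH → 4.

4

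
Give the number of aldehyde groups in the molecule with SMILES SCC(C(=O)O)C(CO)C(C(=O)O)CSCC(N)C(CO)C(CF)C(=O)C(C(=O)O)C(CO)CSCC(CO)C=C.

0

Taking each segment in turn:
  HSCH2: –SH on an sp³ carbon → thiol.
  CH(COOH): pendant –COOH: carbonyl C bonded to C and –OH → carboxylic acid.
  CH(CH2OH): pendant –CH2OH on an sp³ backbone C → alcohol.
  CH(COOH): pendant –COOH: carbonyl C bonded to C and –OH → carboxylic acid.
  CH2SCH2: C–S–C linkage → sulfide (thioether).
  CH(NH2): –NH2 on an sp³ carbon with no adjacent C=O → amine.
  CH(CH2OH): pendant –CH2OH on an sp³ backbone C → alcohol.
  CH(CH2F): pendant –CH2X: halogen on sp³ carbon → alkyl halide.
  CO: –C(=O)– with carbon on both sides → ketone.
  CH(COOH): pendant –COOH: carbonyl C bonded to C and –OH → carboxylic acid.
  CH(CH2OH): pendant –CH2OH on an sp³ backbone C → alcohol.
  CH2SCH2: C–S–C linkage → sulfide (thioether).
  CH(CH2OH): pendant –CH2OH on an sp³ backbone C → alcohol.
  CH=CH2: C=C double bond → alkene.
No segment is a aldehyde: CH(COOH) is carboxylic acid, not aldehyde; CH(COOH) is carboxylic acid, not aldehyde; CO is ketone, not aldehyde. → 0.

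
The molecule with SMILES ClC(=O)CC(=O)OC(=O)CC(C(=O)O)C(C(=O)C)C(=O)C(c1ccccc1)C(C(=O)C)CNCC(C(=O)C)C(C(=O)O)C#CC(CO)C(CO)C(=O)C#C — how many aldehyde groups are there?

–C(=O)Cl: carbonyl C bonded to C and to a halogen → acyl halide (not alkyl halide).
two acyl groups sharing one oxygen, –C(=O)–O–C(=O)– → anhydride.
pendant –COOH: carbonyl C bonded to C and –OH → carboxylic acid.
pendant –COCH3: carbonyl C bonded to two carbons → ketone.
–C(=O)– with carbon on both sides → ketone.
pendant –C6H5: benzene ring → arene.
pendant –COCH3: carbonyl C bonded to two carbons → ketone.
C–N–C with sp³ carbons and no adjacent C=O → amine (secondary).
pendant –COCH3: carbonyl C bonded to two carbons → ketone.
pendant –COOH: carbonyl C bonded to C and –OH → carboxylic acid.
C≡C triple bond → alkyne.
pendant –CH2OH on an sp³ backbone C → alcohol.
pendant –CH2OH on an sp³ backbone C → alcohol.
–C(=O)– with carbon on both sides → ketone.
C≡C triple bond → alkyne.
No segment is a aldehyde: ClCO is acyl halide, not aldehyde; CH(COOH) is carboxylic acid, not aldehyde; CH(COCH3) is ketone, not aldehyde. → 0.

0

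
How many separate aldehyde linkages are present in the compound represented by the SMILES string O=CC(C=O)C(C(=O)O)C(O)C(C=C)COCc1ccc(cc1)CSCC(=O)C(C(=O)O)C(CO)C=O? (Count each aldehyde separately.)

3

terminal –CHO: carbonyl C bonded to H and C → aldehyde.
pendant –CHO: carbonyl C bonded to C and H → aldehyde.
pendant –COOH: carbonyl C bonded to C and –OH → carboxylic acid.
–OH on an sp³ carbon → alcohol (secondary).
pendant –CH=CH2: C=C double bond → alkene.
C–O–C with sp³ carbons on both sides and no adjacent C=O → ether.
para-disubstituted benzene ring → arene.
C–S–C linkage → sulfide (thioether).
–C(=O)– with carbon on both sides → ketone.
pendant –COOH: carbonyl C bonded to C and –OH → carboxylic acid.
pendant –CH2OH on an sp³ backbone C → alcohol.
terminal –CHO: carbonyl C bonded to H and C → aldehyde.
Aldehyde appears at: OHC, CH(CHO), CHO → 3.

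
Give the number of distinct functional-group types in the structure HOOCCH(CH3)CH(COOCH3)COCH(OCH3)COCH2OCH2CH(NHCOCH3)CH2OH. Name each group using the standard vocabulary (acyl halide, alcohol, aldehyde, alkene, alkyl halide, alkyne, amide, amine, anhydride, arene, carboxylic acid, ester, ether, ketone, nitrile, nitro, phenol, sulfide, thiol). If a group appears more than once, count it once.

6

Reading the structure from left to right:
  HOOC: –COOH: carbonyl C bonded to –OH and C → carboxylic acid (the –OH is not a separate alcohol).
  CH(COOCH3): pendant –COOCH3: carbonyl C bonded to C and –OCH3 → ester.
  CO: –C(=O)– with carbon on both sides → ketone.
  CH(OCH3): pendant –OCH3: C–O–C with sp³ C, no adjacent C=O → ether.
  CO: –C(=O)– with carbon on both sides → ketone.
  CH2OCH2: C–O–C with sp³ carbons on both sides and no adjacent C=O → ether.
  CH(NHCOCH3): pendant –NHC(=O)CH3: N bonded to a carbonyl → amide (not amine).
  CH2OH: –OH on an sp³ carbon → alcohol.
Distinct types present: alcohol, amide, carboxylic acid, ester, ether, ketone.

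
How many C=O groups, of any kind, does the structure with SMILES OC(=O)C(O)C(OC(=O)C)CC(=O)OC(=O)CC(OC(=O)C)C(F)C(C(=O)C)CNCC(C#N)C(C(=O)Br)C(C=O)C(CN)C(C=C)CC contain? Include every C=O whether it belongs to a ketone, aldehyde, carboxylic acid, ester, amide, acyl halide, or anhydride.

HOOC: carboxylic acid, 1 C=O (running total 1).
CH(OCOCH3): ester, 1 C=O (running total 2).
CH2CO-O-COCH2: anhydride, 2 C=O (running total 4).
CH(OCOCH3): ester, 1 C=O (running total 5).
CH(COCH3): ketone, 1 C=O (running total 6).
CH(COBr): acyl halide, 1 C=O (running total 7).
CH(CHO): aldehyde, 1 C=O (running total 8).

8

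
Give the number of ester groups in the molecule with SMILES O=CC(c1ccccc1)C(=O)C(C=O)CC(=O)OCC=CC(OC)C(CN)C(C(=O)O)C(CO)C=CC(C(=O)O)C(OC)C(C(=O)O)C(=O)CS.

Reading the structure from left to right:
  OHC: terminal –CHO: carbonyl C bonded to H and C → aldehyde.
  CH(C6H5): pendant –C6H5: benzene ring → arene.
  CO: –C(=O)– with carbon on both sides → ketone.
  CH(CHO): pendant –CHO: carbonyl C bonded to C and H → aldehyde.
  CH2COOCH2: –C(=O)–O–C with C on the carbonyl side → ester.
  CH=CH: C=C double bond → alkene.
  CH(OCH3): pendant –OCH3: C–O–C with sp³ C, no adjacent C=O → ether.
  CH(CH2NH2): pendant –CH2NH2: N on sp³ C, no adjacent C=O → amine.
  CH(COOH): pendant –COOH: carbonyl C bonded to C and –OH → carboxylic acid.
  CH(CH2OH): pendant –CH2OH on an sp³ backbone C → alcohol.
  CH=CH: C=C double bond → alkene.
  CH(COOH): pendant –COOH: carbonyl C bonded to C and –OH → carboxylic acid.
  CH(OCH3): pendant –OCH3: C–O–C with sp³ C, no adjacent C=O → ether.
  CH(COOH): pendant –COOH: carbonyl C bonded to C and –OH → carboxylic acid.
  CO: –C(=O)– with carbon on both sides → ketone.
  CH2SH: –SH on an sp³ carbon → thiol.
Ester appears at: CH2COOCH2 → 1.

1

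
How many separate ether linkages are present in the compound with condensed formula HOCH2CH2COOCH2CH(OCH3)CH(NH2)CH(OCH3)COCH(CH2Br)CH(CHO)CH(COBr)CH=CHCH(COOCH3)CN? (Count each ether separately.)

HO– on an sp³ carbon → alcohol.
–C(=O)–O–C with C on the carbonyl side → ester.
pendant –OCH3: C–O–C with sp³ C, no adjacent C=O → ether.
–NH2 on an sp³ carbon with no adjacent C=O → amine.
pendant –OCH3: C–O–C with sp³ C, no adjacent C=O → ether.
–C(=O)– with carbon on both sides → ketone.
pendant –CH2X: halogen on sp³ carbon → alkyl halide.
pendant –CHO: carbonyl C bonded to C and H → aldehyde.
pendant –C(=O)X: carbonyl C bonded to C and halogen → acyl halide.
C=C double bond → alkene.
pendant –COOCH3: carbonyl C bonded to C and –OCH3 → ester.
–C≡N: carbon triple-bonded to nitrogen → nitrile.
Ether appears at: CH(OCH3), CH(OCH3) → 2.

2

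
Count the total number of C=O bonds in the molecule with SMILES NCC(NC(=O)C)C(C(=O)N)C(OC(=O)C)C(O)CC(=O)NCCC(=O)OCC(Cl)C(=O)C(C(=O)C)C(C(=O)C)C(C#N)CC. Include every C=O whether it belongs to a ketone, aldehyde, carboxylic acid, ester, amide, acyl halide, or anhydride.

CH(NHCOCH3): amide, 1 C=O (running total 1).
CH(CONH2): amide, 1 C=O (running total 2).
CH(OCOCH3): ester, 1 C=O (running total 3).
CH2CONHCH2: amide, 1 C=O (running total 4).
CH2COOCH2: ester, 1 C=O (running total 5).
CO: ketone, 1 C=O (running total 6).
CH(COCH3): ketone, 1 C=O (running total 7).
CH(COCH3): ketone, 1 C=O (running total 8).

8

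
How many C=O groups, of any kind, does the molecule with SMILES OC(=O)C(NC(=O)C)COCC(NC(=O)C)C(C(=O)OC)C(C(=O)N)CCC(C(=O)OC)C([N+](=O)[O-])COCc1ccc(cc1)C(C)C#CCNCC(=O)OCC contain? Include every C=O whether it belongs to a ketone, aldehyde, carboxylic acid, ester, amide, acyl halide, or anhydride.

HOOC: carboxylic acid, 1 C=O (running total 1).
CH(NHCOCH3): amide, 1 C=O (running total 2).
CH(NHCOCH3): amide, 1 C=O (running total 3).
CH(COOCH3): ester, 1 C=O (running total 4).
CH(CONH2): amide, 1 C=O (running total 5).
CH(COOCH3): ester, 1 C=O (running total 6).
COOCH2CH3: ester, 1 C=O (running total 7).

7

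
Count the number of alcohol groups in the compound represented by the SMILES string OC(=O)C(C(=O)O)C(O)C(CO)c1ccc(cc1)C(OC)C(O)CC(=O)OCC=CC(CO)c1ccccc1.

4

–COOH: carbonyl C bonded to –OH and C → carboxylic acid (the –OH is not a separate alcohol).
pendant –COOH: carbonyl C bonded to C and –OH → carboxylic acid.
–OH on an sp³ carbon → alcohol (secondary).
pendant –CH2OH on an sp³ backbone C → alcohol.
para-disubstituted benzene ring → arene.
pendant –OCH3: C–O–C with sp³ C, no adjacent C=O → ether.
–OH on an sp³ carbon → alcohol (secondary).
–C(=O)–O–C with C on the carbonyl side → ester.
C=C double bond → alkene.
pendant –CH2OH on an sp³ backbone C → alcohol.
–C6H5 phenyl ring → arene.
Alcohol appears at: CH(OH), CH(CH2OH), CH(OH), CH(CH2OH) → 4.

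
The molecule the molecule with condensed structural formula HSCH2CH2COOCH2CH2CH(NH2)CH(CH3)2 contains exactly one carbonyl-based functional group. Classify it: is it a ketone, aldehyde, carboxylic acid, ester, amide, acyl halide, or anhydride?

The carbonyl is in the CH2COOCH2 segment: –C(=O)–O–C with C on the carbonyl side → ester.

ester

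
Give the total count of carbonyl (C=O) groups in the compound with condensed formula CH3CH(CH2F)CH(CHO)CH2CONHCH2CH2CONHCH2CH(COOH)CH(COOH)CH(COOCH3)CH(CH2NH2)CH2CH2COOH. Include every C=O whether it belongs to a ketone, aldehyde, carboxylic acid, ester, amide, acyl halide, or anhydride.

CH(CHO): aldehyde, 1 C=O (running total 1).
CH2CONHCH2: amide, 1 C=O (running total 2).
CH2CONHCH2: amide, 1 C=O (running total 3).
CH(COOH): carboxylic acid, 1 C=O (running total 4).
CH(COOH): carboxylic acid, 1 C=O (running total 5).
CH(COOCH3): ester, 1 C=O (running total 6).
COOH: carboxylic acid, 1 C=O (running total 7).

7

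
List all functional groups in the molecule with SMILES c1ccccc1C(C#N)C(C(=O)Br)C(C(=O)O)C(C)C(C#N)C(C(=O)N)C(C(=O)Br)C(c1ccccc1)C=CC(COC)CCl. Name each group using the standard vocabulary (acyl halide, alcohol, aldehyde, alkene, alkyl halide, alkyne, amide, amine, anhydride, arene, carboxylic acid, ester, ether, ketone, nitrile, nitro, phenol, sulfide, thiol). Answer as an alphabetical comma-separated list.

Reading the structure from left to right:
  C6H5: C6H5– phenyl ring → arene.
  CH(CN): pendant –C≡N: nitrile.
  CH(COBr): pendant –C(=O)X: carbonyl C bonded to C and halogen → acyl halide.
  CH(COOH): pendant –COOH: carbonyl C bonded to C and –OH → carboxylic acid.
  CH(CN): pendant –C≡N: nitrile.
  CH(CONH2): pendant –CONH2: carbonyl C bonded to C and N → amide.
  CH(COBr): pendant –C(=O)X: carbonyl C bonded to C and halogen → acyl halide.
  CH(C6H5): pendant –C6H5: benzene ring → arene.
  CH=CH: C=C double bond → alkene.
  CH(CH2OCH3): pendant –CH2OCH3: C–O–C linkage → ether.
  CH2Cl: halogen on an sp³ carbon → alkyl halide.

acyl halide, alkene, alkyl halide, amide, arene, carboxylic acid, ether, nitrile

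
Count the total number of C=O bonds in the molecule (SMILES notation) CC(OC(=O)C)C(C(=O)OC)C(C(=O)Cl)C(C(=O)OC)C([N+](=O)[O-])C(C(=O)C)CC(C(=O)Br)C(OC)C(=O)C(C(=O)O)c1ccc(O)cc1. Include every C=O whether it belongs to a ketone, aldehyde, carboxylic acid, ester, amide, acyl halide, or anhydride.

8

CH(OCOCH3): ester, 1 C=O (running total 1).
CH(COOCH3): ester, 1 C=O (running total 2).
CH(COCl): acyl halide, 1 C=O (running total 3).
CH(COOCH3): ester, 1 C=O (running total 4).
CH(COCH3): ketone, 1 C=O (running total 5).
CH(COBr): acyl halide, 1 C=O (running total 6).
CO: ketone, 1 C=O (running total 7).
CH(COOH): carboxylic acid, 1 C=O (running total 8).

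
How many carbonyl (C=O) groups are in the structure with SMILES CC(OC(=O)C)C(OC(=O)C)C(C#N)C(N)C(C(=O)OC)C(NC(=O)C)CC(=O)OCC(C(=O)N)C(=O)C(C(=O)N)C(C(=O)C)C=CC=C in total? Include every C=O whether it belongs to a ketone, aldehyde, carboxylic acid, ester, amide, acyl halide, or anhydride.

CH(OCOCH3): ester, 1 C=O (running total 1).
CH(OCOCH3): ester, 1 C=O (running total 2).
CH(COOCH3): ester, 1 C=O (running total 3).
CH(NHCOCH3): amide, 1 C=O (running total 4).
CH2COOCH2: ester, 1 C=O (running total 5).
CH(CONH2): amide, 1 C=O (running total 6).
CO: ketone, 1 C=O (running total 7).
CH(CONH2): amide, 1 C=O (running total 8).
CH(COCH3): ketone, 1 C=O (running total 9).

9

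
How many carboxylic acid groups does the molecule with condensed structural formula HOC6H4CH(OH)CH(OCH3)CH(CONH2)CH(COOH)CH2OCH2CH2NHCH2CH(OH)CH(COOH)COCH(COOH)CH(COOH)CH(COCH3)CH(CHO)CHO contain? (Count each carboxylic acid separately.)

Reading the structure from left to right:
  HOC6H4: –OH attached directly to an aromatic ring → phenol (not alcohol); the ring itself is an arene.
  CH(OH): –OH on an sp³ carbon → alcohol (secondary).
  CH(OCH3): pendant –OCH3: C–O–C with sp³ C, no adjacent C=O → ether.
  CH(CONH2): pendant –CONH2: carbonyl C bonded to C and N → amide.
  CH(COOH): pendant –COOH: carbonyl C bonded to C and –OH → carboxylic acid.
  CH2OCH2: C–O–C with sp³ carbons on both sides and no adjacent C=O → ether.
  CH2NHCH2: C–N–C with sp³ carbons and no adjacent C=O → amine (secondary).
  CH(OH): –OH on an sp³ carbon → alcohol (secondary).
  CH(COOH): pendant –COOH: carbonyl C bonded to C and –OH → carboxylic acid.
  CO: –C(=O)– with carbon on both sides → ketone.
  CH(COOH): pendant –COOH: carbonyl C bonded to C and –OH → carboxylic acid.
  CH(COOH): pendant –COOH: carbonyl C bonded to C and –OH → carboxylic acid.
  CH(COCH3): pendant –COCH3: carbonyl C bonded to two carbons → ketone.
  CH(CHO): pendant –CHO: carbonyl C bonded to C and H → aldehyde.
  CHO: terminal –CHO: carbonyl C bonded to H and C → aldehyde.
Carboxylic acid appears at: CH(COOH), CH(COOH), CH(COOH), CH(COOH) → 4.

4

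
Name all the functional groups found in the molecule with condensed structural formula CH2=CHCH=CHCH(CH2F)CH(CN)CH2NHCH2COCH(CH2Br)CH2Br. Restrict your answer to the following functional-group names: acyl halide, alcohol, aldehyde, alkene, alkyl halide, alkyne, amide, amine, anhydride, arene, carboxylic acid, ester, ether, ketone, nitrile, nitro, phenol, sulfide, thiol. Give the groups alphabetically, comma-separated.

C=C double bond → alkene.
C=C double bond → alkene.
pendant –CH2X: halogen on sp³ carbon → alkyl halide.
pendant –C≡N: nitrile.
C–N–C with sp³ carbons and no adjacent C=O → amine (secondary).
–C(=O)– with carbon on both sides → ketone.
pendant –CH2X: halogen on sp³ carbon → alkyl halide.
halogen on an sp³ carbon → alkyl halide.

alkene, alkyl halide, amine, ketone, nitrile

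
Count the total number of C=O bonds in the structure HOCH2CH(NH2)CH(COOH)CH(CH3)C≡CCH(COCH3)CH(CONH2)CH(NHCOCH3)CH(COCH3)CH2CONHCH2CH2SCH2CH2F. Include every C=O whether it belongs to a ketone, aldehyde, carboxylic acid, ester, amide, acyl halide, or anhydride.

6

CH(COOH): carboxylic acid, 1 C=O (running total 1).
CH(COCH3): ketone, 1 C=O (running total 2).
CH(CONH2): amide, 1 C=O (running total 3).
CH(NHCOCH3): amide, 1 C=O (running total 4).
CH(COCH3): ketone, 1 C=O (running total 5).
CH2CONHCH2: amide, 1 C=O (running total 6).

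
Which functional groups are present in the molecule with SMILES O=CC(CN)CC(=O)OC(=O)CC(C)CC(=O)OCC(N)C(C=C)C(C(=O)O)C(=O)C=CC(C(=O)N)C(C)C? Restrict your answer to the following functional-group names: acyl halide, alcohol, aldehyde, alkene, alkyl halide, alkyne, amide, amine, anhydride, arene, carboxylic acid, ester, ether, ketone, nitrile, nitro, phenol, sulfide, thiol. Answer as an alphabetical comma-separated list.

Taking each segment in turn:
  OHC: terminal –CHO: carbonyl C bonded to H and C → aldehyde.
  CH(CH2NH2): pendant –CH2NH2: N on sp³ C, no adjacent C=O → amine.
  CH2CO-O-COCH2: two acyl groups sharing one oxygen, –C(=O)–O–C(=O)– → anhydride.
  CH2COOCH2: –C(=O)–O–C with C on the carbonyl side → ester.
  CH(NH2): –NH2 on an sp³ carbon with no adjacent C=O → amine.
  CH(CH=CH2): pendant –CH=CH2: C=C double bond → alkene.
  CH(COOH): pendant –COOH: carbonyl C bonded to C and –OH → carboxylic acid.
  CO: –C(=O)– with carbon on both sides → ketone.
  CH=CH: C=C double bond → alkene.
  CH(CONH2): pendant –CONH2: carbonyl C bonded to C and N → amide.

aldehyde, alkene, amide, amine, anhydride, carboxylic acid, ester, ketone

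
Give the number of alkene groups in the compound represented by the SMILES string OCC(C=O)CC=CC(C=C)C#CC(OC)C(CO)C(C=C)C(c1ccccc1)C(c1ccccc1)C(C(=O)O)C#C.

3

Working along the chain:
  HOCH2: HO– on an sp³ carbon → alcohol.
  CH(CHO): pendant –CHO: carbonyl C bonded to C and H → aldehyde.
  CH=CH: C=C double bond → alkene.
  CH(CH=CH2): pendant –CH=CH2: C=C double bond → alkene.
  C≡C: C≡C triple bond → alkyne.
  CH(OCH3): pendant –OCH3: C–O–C with sp³ C, no adjacent C=O → ether.
  CH(CH2OH): pendant –CH2OH on an sp³ backbone C → alcohol.
  CH(CH=CH2): pendant –CH=CH2: C=C double bond → alkene.
  CH(C6H5): pendant –C6H5: benzene ring → arene.
  CH(C6H5): pendant –C6H5: benzene ring → arene.
  CH(COOH): pendant –COOH: carbonyl C bonded to C and –OH → carboxylic acid.
  C≡CH: C≡C triple bond → alkyne.
Alkene appears at: CH=CH, CH(CH=CH2), CH(CH=CH2) → 3.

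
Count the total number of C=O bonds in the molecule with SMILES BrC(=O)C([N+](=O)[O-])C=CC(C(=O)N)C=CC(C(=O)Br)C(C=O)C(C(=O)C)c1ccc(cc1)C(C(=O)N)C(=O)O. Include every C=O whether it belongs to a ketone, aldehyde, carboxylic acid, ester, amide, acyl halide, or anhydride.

BrCO: acyl halide, 1 C=O (running total 1).
CH(CONH2): amide, 1 C=O (running total 2).
CH(COBr): acyl halide, 1 C=O (running total 3).
CH(CHO): aldehyde, 1 C=O (running total 4).
CH(COCH3): ketone, 1 C=O (running total 5).
CH(CONH2): amide, 1 C=O (running total 6).
COOH: carboxylic acid, 1 C=O (running total 7).

7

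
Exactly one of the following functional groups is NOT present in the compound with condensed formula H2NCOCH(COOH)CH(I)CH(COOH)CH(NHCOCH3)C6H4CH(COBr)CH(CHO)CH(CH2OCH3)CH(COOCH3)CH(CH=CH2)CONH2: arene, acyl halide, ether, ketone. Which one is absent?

ketone

acyl halide: present (CH(COBr) — pendant –C(=O)X: carbonyl C bonded to C and halogen → acyl halide).
arene: present (C6H4 — para-disubstituted benzene ring → arene).
ether: present (CH(CH2OCH3) — pendant –CH2OCH3: C–O–C linkage → ether).
ketone: absent. In CH(COOCH3), the C=O is bonded to an –O–C group, which defines an ester, not a ketone. In each of H2NCO, CH(NHCOCH3) and CONH2, the C=O is bonded to nitrogen, which defines an amide, not a ketone. In CH(COOH), the C=O bears an –OH, making it a carboxylic acid rather than a ketone. In CH(CHO), the carbonyl carbon carries an H, so it is an aldehyde, not a ketone. In CH(COBr), the C=O is bonded to a halogen, which defines an acyl halide, not a ketone.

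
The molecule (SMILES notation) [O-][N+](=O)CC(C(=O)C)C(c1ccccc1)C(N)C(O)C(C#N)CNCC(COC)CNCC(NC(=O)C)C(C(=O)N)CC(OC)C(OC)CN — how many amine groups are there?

Reading the structure from left to right:
  O2NCH2: –NO2 on carbon → nitro group.
  CH(COCH3): pendant –COCH3: carbonyl C bonded to two carbons → ketone.
  CH(C6H5): pendant –C6H5: benzene ring → arene.
  CH(NH2): –NH2 on an sp³ carbon with no adjacent C=O → amine.
  CH(OH): –OH on an sp³ carbon → alcohol (secondary).
  CH(CN): pendant –C≡N: nitrile.
  CH2NHCH2: C–N–C with sp³ carbons and no adjacent C=O → amine (secondary).
  CH(CH2OCH3): pendant –CH2OCH3: C–O–C linkage → ether.
  CH2NHCH2: C–N–C with sp³ carbons and no adjacent C=O → amine (secondary).
  CH(NHCOCH3): pendant –NHC(=O)CH3: N bonded to a carbonyl → amide (not amine).
  CH(CONH2): pendant –CONH2: carbonyl C bonded to C and N → amide.
  CH(OCH3): pendant –OCH3: C–O–C with sp³ C, no adjacent C=O → ether.
  CH(OCH3): pendant –OCH3: C–O–C with sp³ C, no adjacent C=O → ether.
  CH2NH2: –NH2 on an sp³ carbon with no adjacent C=O → amine.
Amine appears at: CH(NH2), CH2NHCH2, CH2NHCH2, CH2NH2 → 4.

4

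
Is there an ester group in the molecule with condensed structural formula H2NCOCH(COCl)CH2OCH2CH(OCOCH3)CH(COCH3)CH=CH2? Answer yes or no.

yes

Working along the chain:
  H2NCO: –C(=O)NH2: carbonyl C bonded to C and to N → amide (the N is not a separate amine).
  CH(COCl): pendant –C(=O)X: carbonyl C bonded to C and halogen → acyl halide.
  CH2OCH2: C–O–C with sp³ carbons on both sides and no adjacent C=O → ether.
  CH(OCOCH3): pendant –OC(=O)CH3: an acyloxy group → ester.
  CH(COCH3): pendant –COCH3: carbonyl C bonded to two carbons → ketone.
  CH=CH2: C=C double bond → alkene.
The CH(OCOCH3) segment supplies the ester: pendant –OC(=O)CH3: an acyloxy group → ester.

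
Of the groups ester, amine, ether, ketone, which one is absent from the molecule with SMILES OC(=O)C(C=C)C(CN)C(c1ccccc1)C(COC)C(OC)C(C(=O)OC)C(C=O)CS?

ketone

ester: present (CH(COOCH3) — pendant –COOCH3: carbonyl C bonded to C and –OCH3 → ester).
ether: present (CH(CH2OCH3) — pendant –CH2OCH3: C–O–C linkage → ether).
amine: present (CH(CH2NH2) — pendant –CH2NH2: N on sp³ C, no adjacent C=O → amine).
ketone: absent. In CH(COOCH3), the C=O is bonded to an –O–C group, which defines an ester, not a ketone. In HOOC, the C=O bears an –OH, making it a carboxylic acid rather than a ketone. In CH(CHO), the carbonyl carbon carries an H, so it is an aldehyde, not a ketone.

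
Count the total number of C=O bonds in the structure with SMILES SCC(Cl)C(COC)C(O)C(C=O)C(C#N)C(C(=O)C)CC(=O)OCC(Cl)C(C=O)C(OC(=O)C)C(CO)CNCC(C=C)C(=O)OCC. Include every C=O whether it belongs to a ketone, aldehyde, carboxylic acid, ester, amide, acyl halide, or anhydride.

CH(CHO): aldehyde, 1 C=O (running total 1).
CH(COCH3): ketone, 1 C=O (running total 2).
CH2COOCH2: ester, 1 C=O (running total 3).
CH(CHO): aldehyde, 1 C=O (running total 4).
CH(OCOCH3): ester, 1 C=O (running total 5).
COOCH2CH3: ester, 1 C=O (running total 6).

6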